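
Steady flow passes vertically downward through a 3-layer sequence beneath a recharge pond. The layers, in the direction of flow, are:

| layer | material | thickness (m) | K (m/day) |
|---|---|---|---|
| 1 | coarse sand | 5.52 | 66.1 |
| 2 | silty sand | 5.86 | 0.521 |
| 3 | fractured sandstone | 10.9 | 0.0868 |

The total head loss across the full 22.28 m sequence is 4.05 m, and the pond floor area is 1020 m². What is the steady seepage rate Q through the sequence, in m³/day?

Flow is perpendicular to layering, so the layers act in series and the equivalent K is the thickness-weighted harmonic mean.
Total thickness L = 5.52 + 5.86 + 10.9 = 22.28 m.
Σ(b_i/K_i) = 5.52/66.1 + 5.86/0.521 + 10.9/0.0868 = 136.9 d.
K_eq = L / Σ(b_i/K_i) = 22.28 / 136.9 = 0.1627 m/day.
Q = K_eq · A · (Δh/L) = 0.1627 × 1020 × (4.05/22.28) = 30.17 m³/day.

30.2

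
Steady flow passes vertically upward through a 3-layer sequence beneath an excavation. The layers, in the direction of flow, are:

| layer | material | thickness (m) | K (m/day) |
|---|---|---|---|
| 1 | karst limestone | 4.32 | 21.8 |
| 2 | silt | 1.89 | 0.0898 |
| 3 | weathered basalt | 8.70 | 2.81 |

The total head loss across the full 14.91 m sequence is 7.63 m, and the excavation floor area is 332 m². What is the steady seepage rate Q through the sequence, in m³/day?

Flow is perpendicular to layering, so the layers act in series and the equivalent K is the thickness-weighted harmonic mean.
Total thickness L = 4.32 + 1.89 + 8.70 = 14.91 m.
Σ(b_i/K_i) = 4.32/21.8 + 1.89/0.0898 + 8.70/2.81 = 24.34 d.
K_eq = L / Σ(b_i/K_i) = 14.91 / 24.34 = 0.6125 m/day.
Q = K_eq · A · (Δh/L) = 0.6125 × 332 × (7.63/14.91) = 104.1 m³/day.

104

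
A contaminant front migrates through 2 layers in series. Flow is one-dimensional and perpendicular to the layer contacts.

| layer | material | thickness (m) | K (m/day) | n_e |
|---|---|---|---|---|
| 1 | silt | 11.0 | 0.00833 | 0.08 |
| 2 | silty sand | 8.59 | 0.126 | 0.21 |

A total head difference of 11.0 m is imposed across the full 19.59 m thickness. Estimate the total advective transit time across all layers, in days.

339

With flow normal to the layers, continuity requires the same specific discharge q through every layer.
Σ(b_i/K_i) = 11.0/0.00833 + 8.59/0.126 = 1389 d.
q = Δh / Σ(b_i/K_i) = 11.0 / 1389 = 0.007921 m/day.
In each layer the seepage velocity is v_i = q/n_i, so the layer transit time is t_i = b_i·n_i / q:
  layer 1 (silt): t_1 = 11.0 × 0.08 / 0.007921 = 111.1 d
  layer 2 (silty sand): t_2 = 8.59 × 0.21 / 0.007921 = 227.7 d
Total t = Σ t_i = 338.8 days.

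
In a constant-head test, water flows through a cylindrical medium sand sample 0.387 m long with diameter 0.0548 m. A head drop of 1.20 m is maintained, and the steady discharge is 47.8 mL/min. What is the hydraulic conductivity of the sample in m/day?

Cross-sectional area A = π·(d/2)² = π × (0.0548/2)² = 0.002359 m².
Convert discharge: 47.8 mL/min = 7.967e-07 m³/s.
Darcy's law rearranged: K = Q·L / (A·Δh) = 7.967e-07 × 0.387 / (0.002359 × 1.20) = 0.0001089 m/s = 9.412 m/day.

9.41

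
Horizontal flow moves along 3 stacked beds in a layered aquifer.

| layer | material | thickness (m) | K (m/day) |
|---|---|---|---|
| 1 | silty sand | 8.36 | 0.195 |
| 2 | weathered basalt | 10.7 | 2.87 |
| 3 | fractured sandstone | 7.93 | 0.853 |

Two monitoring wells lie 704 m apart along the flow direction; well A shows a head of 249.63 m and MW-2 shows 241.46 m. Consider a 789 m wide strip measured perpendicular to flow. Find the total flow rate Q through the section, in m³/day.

358

Flow is parallel to layering, so each bed carries its own Darcy discharge and the transmissivities add.
Σ(K_i·b_i) = 0.195×8.36 + 2.87×10.7 + 0.853×7.93 = 39.10 m²/day.
Hydraulic gradient i = (249.63 − 241.46) / 704 = 8.17 / 704 = 0.01161.
Q = Σ(K_i·b_i) · W · i = 39.10 × 789 × 0.01161 = 358.0 m³/day.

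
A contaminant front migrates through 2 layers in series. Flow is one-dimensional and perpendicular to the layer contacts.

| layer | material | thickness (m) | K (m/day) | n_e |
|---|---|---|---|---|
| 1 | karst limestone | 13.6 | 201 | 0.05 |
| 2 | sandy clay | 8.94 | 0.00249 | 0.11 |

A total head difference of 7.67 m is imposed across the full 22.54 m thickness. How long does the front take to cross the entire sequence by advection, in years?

With flow normal to the layers, continuity requires the same specific discharge q through every layer.
Σ(b_i/K_i) = 13.6/201 + 8.94/0.00249 = 3590 d.
q = Δh / Σ(b_i/K_i) = 7.67 / 3590 = 0.002136 m/day.
In each layer the seepage velocity is v_i = q/n_i, so the layer transit time is t_i = b_i·n_i / q:
  layer 1 (karst limestone): t_1 = 13.6 × 0.05 / 0.002136 = 318.3 d
  layer 2 (sandy clay): t_2 = 8.94 × 0.11 / 0.002136 = 460.3 d
Total t = Σ t_i = 778.7 days = 2.132 years.

2.13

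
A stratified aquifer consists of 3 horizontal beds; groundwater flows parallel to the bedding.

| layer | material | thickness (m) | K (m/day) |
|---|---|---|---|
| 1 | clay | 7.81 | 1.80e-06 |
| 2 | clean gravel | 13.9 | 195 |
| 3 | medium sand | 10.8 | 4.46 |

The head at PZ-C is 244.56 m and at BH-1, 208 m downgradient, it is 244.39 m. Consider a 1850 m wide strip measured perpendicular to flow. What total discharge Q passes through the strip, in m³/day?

Flow is parallel to layering, so each bed carries its own Darcy discharge and the transmissivities add.
Σ(K_i·b_i) = 1.80e-06×7.81 + 195×13.9 + 4.46×10.8 = 2759 m²/day.
Hydraulic gradient i = (244.56 − 244.39) / 208 = 0.17 / 208 = 0.0008173.
Q = Σ(K_i·b_i) · W · i = 2759 × 1850 × 0.0008173 = 4171 m³/day.

4170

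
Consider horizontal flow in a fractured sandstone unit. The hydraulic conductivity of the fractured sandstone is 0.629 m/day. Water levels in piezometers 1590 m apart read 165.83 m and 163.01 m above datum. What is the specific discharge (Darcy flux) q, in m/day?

0.00112

Hydraulic gradient i = (165.83 − 163.01) / 1590 = 2.82 / 1590 = 0.001774.
Specific discharge q = K · i = 0.6290 × 0.001774 = 0.001116 m/day.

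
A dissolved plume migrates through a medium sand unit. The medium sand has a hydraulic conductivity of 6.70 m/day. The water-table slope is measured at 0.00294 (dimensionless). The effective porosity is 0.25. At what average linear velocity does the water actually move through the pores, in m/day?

Hydraulic gradient i = 0.00294.
Darcy flux q = K · i = 6.700 × 0.002940 = 0.01970 m/day.
Seepage velocity v = q / n_e = 0.01970 / 0.25 = 0.07879 m/day.

0.0788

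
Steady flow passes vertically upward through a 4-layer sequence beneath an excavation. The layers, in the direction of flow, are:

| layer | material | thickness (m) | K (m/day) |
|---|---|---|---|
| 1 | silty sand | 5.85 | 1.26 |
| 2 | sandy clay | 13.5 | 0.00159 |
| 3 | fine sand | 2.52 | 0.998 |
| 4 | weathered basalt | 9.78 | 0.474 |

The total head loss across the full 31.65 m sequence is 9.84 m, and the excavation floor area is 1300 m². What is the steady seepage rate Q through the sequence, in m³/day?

1.50

Flow is perpendicular to layering, so the layers act in series and the equivalent K is the thickness-weighted harmonic mean.
Total thickness L = 5.85 + 13.5 + 2.52 + 9.78 = 31.65 m.
Σ(b_i/K_i) = 5.85/1.26 + 13.5/0.00159 + 2.52/0.998 + 9.78/0.474 = 8518 d.
K_eq = L / Σ(b_i/K_i) = 31.65 / 8518 = 0.003716 m/day.
Q = K_eq · A · (Δh/L) = 0.003716 × 1300 × (9.84/31.65) = 1.502 m³/day.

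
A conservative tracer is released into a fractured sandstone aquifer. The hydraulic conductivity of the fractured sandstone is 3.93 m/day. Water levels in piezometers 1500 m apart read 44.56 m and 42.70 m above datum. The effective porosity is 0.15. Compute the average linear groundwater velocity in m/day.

0.0325

Hydraulic gradient i = (44.56 − 42.70) / 1500 = 1.86 / 1500 = 0.001240.
Darcy flux q = K · i = 3.930 × 0.001240 = 0.004873 m/day.
Seepage velocity v = q / n_e = 0.004873 / 0.15 = 0.03249 m/day.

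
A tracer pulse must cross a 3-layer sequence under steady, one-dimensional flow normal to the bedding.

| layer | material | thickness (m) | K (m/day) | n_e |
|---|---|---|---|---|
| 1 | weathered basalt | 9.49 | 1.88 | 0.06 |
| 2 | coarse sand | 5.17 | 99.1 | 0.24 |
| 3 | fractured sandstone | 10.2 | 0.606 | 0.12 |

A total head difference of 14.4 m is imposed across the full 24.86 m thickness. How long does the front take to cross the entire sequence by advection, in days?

With flow normal to the layers, continuity requires the same specific discharge q through every layer.
Σ(b_i/K_i) = 9.49/1.88 + 5.17/99.1 + 10.2/0.606 = 21.93 d.
q = Δh / Σ(b_i/K_i) = 14.4 / 21.93 = 0.6566 m/day.
In each layer the seepage velocity is v_i = q/n_i, so the layer transit time is t_i = b_i·n_i / q:
  layer 1 (weathered basalt): t_1 = 9.49 × 0.06 / 0.6566 = 0.8672 d
  layer 2 (coarse sand): t_2 = 5.17 × 0.24 / 0.6566 = 1.890 d
  layer 3 (fractured sandstone): t_3 = 10.2 × 0.12 / 0.6566 = 1.864 d
Total t = Σ t_i = 4.621 days.

4.62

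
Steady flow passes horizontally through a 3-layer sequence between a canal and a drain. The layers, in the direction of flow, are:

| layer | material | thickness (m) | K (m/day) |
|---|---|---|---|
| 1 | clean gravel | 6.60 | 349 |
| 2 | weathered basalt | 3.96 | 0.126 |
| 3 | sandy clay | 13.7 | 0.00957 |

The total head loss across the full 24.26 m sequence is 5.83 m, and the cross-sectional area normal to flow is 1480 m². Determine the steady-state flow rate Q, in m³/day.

5.90

Flow is perpendicular to layering, so the layers act in series and the equivalent K is the thickness-weighted harmonic mean.
Total thickness L = 6.60 + 3.96 + 13.7 = 24.26 m.
Σ(b_i/K_i) = 6.60/349 + 3.96/0.126 + 13.7/0.00957 = 1463 d.
K_eq = L / Σ(b_i/K_i) = 24.26 / 1463 = 0.01658 m/day.
Q = K_eq · A · (Δh/L) = 0.01658 × 1480 × (5.83/24.26) = 5.898 m³/day.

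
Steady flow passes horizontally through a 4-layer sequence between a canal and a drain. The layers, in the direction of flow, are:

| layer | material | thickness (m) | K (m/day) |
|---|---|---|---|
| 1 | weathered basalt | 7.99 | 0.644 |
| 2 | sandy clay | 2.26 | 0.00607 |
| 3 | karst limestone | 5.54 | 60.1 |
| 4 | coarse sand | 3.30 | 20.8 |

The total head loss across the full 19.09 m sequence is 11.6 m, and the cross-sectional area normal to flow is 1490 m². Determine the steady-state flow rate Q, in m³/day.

44.9

Flow is perpendicular to layering, so the layers act in series and the equivalent K is the thickness-weighted harmonic mean.
Total thickness L = 7.99 + 2.26 + 5.54 + 3.30 = 19.09 m.
Σ(b_i/K_i) = 7.99/0.644 + 2.26/0.00607 + 5.54/60.1 + 3.30/20.8 = 385.0 d.
K_eq = L / Σ(b_i/K_i) = 19.09 / 385.0 = 0.04959 m/day.
Q = K_eq · A · (Δh/L) = 0.04959 × 1490 × (11.6/19.09) = 44.90 m³/day.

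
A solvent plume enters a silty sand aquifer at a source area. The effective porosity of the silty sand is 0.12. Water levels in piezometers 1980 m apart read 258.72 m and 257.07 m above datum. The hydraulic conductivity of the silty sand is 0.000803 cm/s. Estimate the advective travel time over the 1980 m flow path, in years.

1130

Convert K: 0.000803 cm/s × 864 = 0.6938 m/day.
Hydraulic gradient i = (258.72 − 257.07) / 1980 = 1.65 / 1980 = 0.0008333.
Darcy flux q = K · i = 0.6938 × 0.0008333 = 0.0005782 m/day.
Seepage velocity v = q / n_e = 0.0005782 / 0.12 = 0.004818 m/day.
Travel time t = L / v = 1980 / 0.004818 = 4.110e+05 days = 1125 years.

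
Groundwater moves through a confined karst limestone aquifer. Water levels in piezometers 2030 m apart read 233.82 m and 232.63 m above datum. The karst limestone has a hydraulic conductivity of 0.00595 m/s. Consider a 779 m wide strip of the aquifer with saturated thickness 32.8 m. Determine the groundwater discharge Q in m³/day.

7700

Convert K: 0.00595 m/s × 86400 = 514.1 m/day.
Cross-sectional area A = 779 × 32.8 = 25551 m².
Hydraulic gradient i = (233.82 − 232.63) / 2030 = 1.19 / 2030 = 0.0005862.
Darcy's law: Q = K · A · i = 514.1 × 25551 × 0.0005862 = 7700 m³/day.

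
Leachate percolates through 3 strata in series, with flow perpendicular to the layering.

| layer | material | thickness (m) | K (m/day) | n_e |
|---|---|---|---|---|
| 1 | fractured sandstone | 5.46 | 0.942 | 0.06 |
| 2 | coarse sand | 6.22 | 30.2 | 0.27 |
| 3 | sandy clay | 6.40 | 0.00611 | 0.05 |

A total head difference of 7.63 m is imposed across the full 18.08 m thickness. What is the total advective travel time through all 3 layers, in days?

321

With flow normal to the layers, continuity requires the same specific discharge q through every layer.
Σ(b_i/K_i) = 5.46/0.942 + 6.22/30.2 + 6.40/0.00611 = 1053 d.
q = Δh / Σ(b_i/K_i) = 7.63 / 1053 = 0.007243 m/day.
In each layer the seepage velocity is v_i = q/n_i, so the layer transit time is t_i = b_i·n_i / q:
  layer 1 (fractured sandstone): t_1 = 5.46 × 0.06 / 0.007243 = 45.23 d
  layer 2 (coarse sand): t_2 = 6.22 × 0.27 / 0.007243 = 231.9 d
  layer 3 (sandy clay): t_3 = 6.40 × 0.05 / 0.007243 = 44.18 d
Total t = Σ t_i = 321.3 days.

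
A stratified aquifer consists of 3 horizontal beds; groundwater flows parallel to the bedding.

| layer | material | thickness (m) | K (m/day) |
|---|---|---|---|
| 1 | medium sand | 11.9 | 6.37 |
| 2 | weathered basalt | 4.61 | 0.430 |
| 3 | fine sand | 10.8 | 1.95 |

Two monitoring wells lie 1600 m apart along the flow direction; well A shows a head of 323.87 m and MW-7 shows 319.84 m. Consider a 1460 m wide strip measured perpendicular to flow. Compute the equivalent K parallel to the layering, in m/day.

Flow is parallel to layering, so each bed carries its own Darcy discharge and the transmissivities add.
Σ(K_i·b_i) = 6.37×11.9 + 0.430×4.61 + 1.95×10.8 = 98.85 m²/day.
Total thickness b = 27.31 m, so K_eq = Σ(K_i·b_i)/b = 3.619 m/day.

3.62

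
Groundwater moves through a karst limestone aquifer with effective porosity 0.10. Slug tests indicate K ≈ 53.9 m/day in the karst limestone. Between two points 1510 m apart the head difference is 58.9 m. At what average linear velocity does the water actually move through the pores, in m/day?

Hydraulic gradient i = Δh / L = 58.9 / 1510 = 0.03901.
Darcy flux q = K · i = 53.90 × 0.03901 = 2.102 m/day.
Seepage velocity v = q / n_e = 2.102 / 0.10 = 21.02 m/day.

21.0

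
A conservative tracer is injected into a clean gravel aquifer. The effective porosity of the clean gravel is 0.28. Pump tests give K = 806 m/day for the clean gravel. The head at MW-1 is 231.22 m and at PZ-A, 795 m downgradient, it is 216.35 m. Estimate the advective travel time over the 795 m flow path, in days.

Hydraulic gradient i = (231.22 − 216.35) / 795 = 14.87 / 795 = 0.01870.
Darcy flux q = K · i = 806.0 × 0.01870 = 15.08 m/day.
Seepage velocity v = q / n_e = 15.08 / 0.28 = 53.84 m/day.
Travel time t = L / v = 795 / 53.84 = 14.77 days.

14.8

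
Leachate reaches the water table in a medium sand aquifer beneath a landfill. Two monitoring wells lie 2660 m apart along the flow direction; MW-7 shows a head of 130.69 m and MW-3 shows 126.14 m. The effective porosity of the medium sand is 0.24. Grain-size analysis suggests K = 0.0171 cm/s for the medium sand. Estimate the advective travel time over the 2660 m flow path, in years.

69.2

Convert K: 0.0171 cm/s × 864 = 14.77 m/day.
Hydraulic gradient i = (130.69 − 126.14) / 2660 = 4.55 / 2660 = 0.001711.
Darcy flux q = K · i = 14.77 × 0.001711 = 0.02527 m/day.
Seepage velocity v = q / n_e = 0.02527 / 0.24 = 0.1053 m/day.
Travel time t = L / v = 2660 / 0.1053 = 25261 days = 69.16 years.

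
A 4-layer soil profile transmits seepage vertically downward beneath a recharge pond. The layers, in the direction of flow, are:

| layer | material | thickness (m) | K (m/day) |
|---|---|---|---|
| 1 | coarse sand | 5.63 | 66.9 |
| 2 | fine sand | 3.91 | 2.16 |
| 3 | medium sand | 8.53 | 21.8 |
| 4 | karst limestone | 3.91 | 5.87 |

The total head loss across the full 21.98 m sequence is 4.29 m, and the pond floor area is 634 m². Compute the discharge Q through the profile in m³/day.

921

Flow is perpendicular to layering, so the layers act in series and the equivalent K is the thickness-weighted harmonic mean.
Total thickness L = 5.63 + 3.91 + 8.53 + 3.91 = 21.98 m.
Σ(b_i/K_i) = 5.63/66.9 + 3.91/2.16 + 8.53/21.8 + 3.91/5.87 = 2.952 d.
K_eq = L / Σ(b_i/K_i) = 21.98 / 2.952 = 7.446 m/day.
Q = K_eq · A · (Δh/L) = 7.446 × 634 × (4.29/21.98) = 921.4 m³/day.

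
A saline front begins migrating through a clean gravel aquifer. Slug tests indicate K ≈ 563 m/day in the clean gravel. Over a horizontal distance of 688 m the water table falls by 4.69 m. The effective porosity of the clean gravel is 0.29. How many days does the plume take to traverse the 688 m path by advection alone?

52.0

Hydraulic gradient i = Δh / L = 4.69 / 688 = 0.006817.
Darcy flux q = K · i = 563.0 × 0.006817 = 3.838 m/day.
Seepage velocity v = q / n_e = 3.838 / 0.29 = 13.23 m/day.
Travel time t = L / v = 688 / 13.23 = 51.99 days.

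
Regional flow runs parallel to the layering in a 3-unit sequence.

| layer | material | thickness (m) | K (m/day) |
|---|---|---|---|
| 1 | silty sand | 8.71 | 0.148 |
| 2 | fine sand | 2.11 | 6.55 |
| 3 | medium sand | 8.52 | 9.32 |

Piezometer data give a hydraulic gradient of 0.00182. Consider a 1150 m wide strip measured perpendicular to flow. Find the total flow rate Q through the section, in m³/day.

Flow is parallel to layering, so each bed carries its own Darcy discharge and the transmissivities add.
Σ(K_i·b_i) = 0.148×8.71 + 6.55×2.11 + 9.32×8.52 = 94.52 m²/day.
Hydraulic gradient i = 0.00182.
Q = Σ(K_i·b_i) · W · i = 94.52 × 1150 × 0.001820 = 197.8 m³/day.

198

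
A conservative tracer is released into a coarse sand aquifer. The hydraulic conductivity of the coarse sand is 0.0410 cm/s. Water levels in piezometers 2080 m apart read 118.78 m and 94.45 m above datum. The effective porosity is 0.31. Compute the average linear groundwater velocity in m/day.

Convert K: 0.0410 cm/s × 864 = 35.42 m/day.
Hydraulic gradient i = (118.78 − 94.45) / 2080 = 24.33 / 2080 = 0.01170.
Darcy flux q = K · i = 35.42 × 0.01170 = 0.4144 m/day.
Seepage velocity v = q / n_e = 0.4144 / 0.31 = 1.337 m/day.

1.34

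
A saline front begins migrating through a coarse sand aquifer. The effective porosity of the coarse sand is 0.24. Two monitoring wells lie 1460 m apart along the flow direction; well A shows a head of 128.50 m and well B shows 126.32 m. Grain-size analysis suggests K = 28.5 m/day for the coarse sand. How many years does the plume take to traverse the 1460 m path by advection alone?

Hydraulic gradient i = (128.50 − 126.32) / 1460 = 2.18 / 1460 = 0.001493.
Darcy flux q = K · i = 28.50 × 0.001493 = 0.04255 m/day.
Seepage velocity v = q / n_e = 0.04255 / 0.24 = 0.1773 m/day.
Travel time t = L / v = 1460 / 0.1773 = 8234 days = 22.54 years.

22.5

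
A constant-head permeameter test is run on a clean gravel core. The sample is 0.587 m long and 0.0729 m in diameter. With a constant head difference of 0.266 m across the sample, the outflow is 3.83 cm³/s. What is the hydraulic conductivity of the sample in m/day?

Cross-sectional area A = π·(d/2)² = π × (0.0729/2)² = 0.004174 m².
Convert discharge: 3.83 cm³/s = 3.830e-06 m³/s.
Darcy's law rearranged: K = Q·L / (A·Δh) = 3.830e-06 × 0.587 / (0.004174 × 0.266) = 0.002025 m/s = 175.0 m/day.

175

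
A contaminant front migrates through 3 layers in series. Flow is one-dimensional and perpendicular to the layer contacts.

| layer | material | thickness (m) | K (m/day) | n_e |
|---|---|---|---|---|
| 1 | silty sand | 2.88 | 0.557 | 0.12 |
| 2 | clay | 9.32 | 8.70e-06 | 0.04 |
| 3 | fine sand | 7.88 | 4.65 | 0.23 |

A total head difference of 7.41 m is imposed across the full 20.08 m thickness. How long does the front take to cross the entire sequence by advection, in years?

With flow normal to the layers, continuity requires the same specific discharge q through every layer.
Σ(b_i/K_i) = 2.88/0.557 + 9.32/8.70e-06 + 7.88/4.65 = 1.071e+06 d.
q = Δh / Σ(b_i/K_i) = 7.41 / 1.071e+06 = 6.917e-06 m/day.
In each layer the seepage velocity is v_i = q/n_i, so the layer transit time is t_i = b_i·n_i / q:
  layer 1 (silty sand): t_1 = 2.88 × 0.12 / 6.917e-06 = 49964 d
  layer 2 (clay): t_2 = 9.32 × 0.04 / 6.917e-06 = 53896 d
  layer 3 (fine sand): t_3 = 7.88 × 0.23 / 6.917e-06 = 2.620e+05 d
Total t = Σ t_i = 3.659e+05 days = 1002 years.

1000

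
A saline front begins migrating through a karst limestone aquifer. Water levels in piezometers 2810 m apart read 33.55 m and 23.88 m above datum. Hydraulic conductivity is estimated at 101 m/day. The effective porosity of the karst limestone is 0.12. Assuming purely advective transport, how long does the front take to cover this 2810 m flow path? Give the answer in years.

Hydraulic gradient i = (33.55 − 23.88) / 2810 = 9.67 / 2810 = 0.003441.
Darcy flux q = K · i = 101.0 × 0.003441 = 0.3476 m/day.
Seepage velocity v = q / n_e = 0.3476 / 0.12 = 2.896 m/day.
Travel time t = L / v = 2810 / 2.896 = 970.2 days = 2.656 years.

2.66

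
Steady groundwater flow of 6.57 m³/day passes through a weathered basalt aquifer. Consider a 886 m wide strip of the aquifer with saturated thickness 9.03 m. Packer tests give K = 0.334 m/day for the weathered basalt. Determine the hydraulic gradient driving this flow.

0.00246

Cross-sectional area A = 886 × 9.03 = 8001 m².
From Q = K·A·i, i = Q / (K·A) = 6.57 / (0.3340 × 8001) = 0.002459.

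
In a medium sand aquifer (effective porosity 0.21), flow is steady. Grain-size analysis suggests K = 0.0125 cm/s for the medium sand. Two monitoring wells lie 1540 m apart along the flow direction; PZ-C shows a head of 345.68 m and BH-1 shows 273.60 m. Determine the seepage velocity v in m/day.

Convert K: 0.0125 cm/s × 864 = 10.80 m/day.
Hydraulic gradient i = (345.68 − 273.60) / 1540 = 72.08 / 1540 = 0.04681.
Darcy flux q = K · i = 10.80 × 0.04681 = 0.5055 m/day.
Seepage velocity v = q / n_e = 0.5055 / 0.21 = 2.407 m/day.

2.41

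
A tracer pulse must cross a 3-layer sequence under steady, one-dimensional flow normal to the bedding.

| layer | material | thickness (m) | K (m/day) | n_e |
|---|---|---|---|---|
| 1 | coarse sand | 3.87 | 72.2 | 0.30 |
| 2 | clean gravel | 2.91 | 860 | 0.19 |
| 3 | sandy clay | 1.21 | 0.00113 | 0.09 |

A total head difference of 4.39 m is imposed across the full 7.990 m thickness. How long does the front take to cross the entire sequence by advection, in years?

With flow normal to the layers, continuity requires the same specific discharge q through every layer.
Σ(b_i/K_i) = 3.87/72.2 + 2.91/860 + 1.21/0.00113 = 1071 d.
q = Δh / Σ(b_i/K_i) = 4.39 / 1071 = 0.004100 m/day.
In each layer the seepage velocity is v_i = q/n_i, so the layer transit time is t_i = b_i·n_i / q:
  layer 1 (coarse sand): t_1 = 3.87 × 0.30 / 0.004100 = 283.2 d
  layer 2 (clean gravel): t_2 = 2.91 × 0.19 / 0.004100 = 134.9 d
  layer 3 (sandy clay): t_3 = 1.21 × 0.09 / 0.004100 = 26.56 d
Total t = Σ t_i = 444.6 days = 1.217 years.

1.22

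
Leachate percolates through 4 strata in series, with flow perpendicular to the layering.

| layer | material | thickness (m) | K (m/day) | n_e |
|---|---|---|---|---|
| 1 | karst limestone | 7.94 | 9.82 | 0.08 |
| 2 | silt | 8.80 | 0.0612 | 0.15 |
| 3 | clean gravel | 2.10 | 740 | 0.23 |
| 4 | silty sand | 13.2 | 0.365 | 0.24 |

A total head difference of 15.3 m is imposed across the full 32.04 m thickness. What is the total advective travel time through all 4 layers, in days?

With flow normal to the layers, continuity requires the same specific discharge q through every layer.
Σ(b_i/K_i) = 7.94/9.82 + 8.80/0.0612 + 2.10/740 + 13.2/0.365 = 180.8 d.
q = Δh / Σ(b_i/K_i) = 15.3 / 180.8 = 0.08464 m/day.
In each layer the seepage velocity is v_i = q/n_i, so the layer transit time is t_i = b_i·n_i / q:
  layer 1 (karst limestone): t_1 = 7.94 × 0.08 / 0.08464 = 7.505 d
  layer 2 (silt): t_2 = 8.80 × 0.15 / 0.08464 = 15.60 d
  layer 3 (clean gravel): t_3 = 2.10 × 0.23 / 0.08464 = 5.707 d
  layer 4 (silty sand): t_4 = 13.2 × 0.24 / 0.08464 = 37.43 d
Total t = Σ t_i = 66.24 days.

66.2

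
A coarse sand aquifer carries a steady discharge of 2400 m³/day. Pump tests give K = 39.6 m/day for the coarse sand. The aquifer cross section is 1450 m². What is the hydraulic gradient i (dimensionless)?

0.0418

From Q = K·A·i, i = Q / (K·A) = 2400 / (39.60 × 1450) = 0.04180.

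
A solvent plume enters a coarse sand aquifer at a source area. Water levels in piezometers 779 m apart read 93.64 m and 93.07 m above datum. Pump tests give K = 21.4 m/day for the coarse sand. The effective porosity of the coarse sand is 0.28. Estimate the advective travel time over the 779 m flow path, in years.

38.1

Hydraulic gradient i = (93.64 − 93.07) / 779 = 0.57 / 779 = 0.0007317.
Darcy flux q = K · i = 21.40 × 0.0007317 = 0.01566 m/day.
Seepage velocity v = q / n_e = 0.01566 / 0.28 = 0.05592 m/day.
Travel time t = L / v = 779 / 0.05592 = 13930 days = 38.14 years.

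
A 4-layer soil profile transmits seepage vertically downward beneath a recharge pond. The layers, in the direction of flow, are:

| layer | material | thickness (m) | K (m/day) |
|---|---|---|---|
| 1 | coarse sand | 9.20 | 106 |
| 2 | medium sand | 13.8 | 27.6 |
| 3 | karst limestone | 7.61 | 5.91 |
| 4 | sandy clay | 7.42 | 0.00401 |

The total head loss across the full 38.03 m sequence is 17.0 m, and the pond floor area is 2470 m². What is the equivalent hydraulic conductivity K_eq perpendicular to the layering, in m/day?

Flow is perpendicular to layering, so the layers act in series and the equivalent K is the thickness-weighted harmonic mean.
Total thickness L = 9.20 + 13.8 + 7.61 + 7.42 = 38.03 m.
Σ(b_i/K_i) = 9.20/106 + 13.8/27.6 + 7.61/5.91 + 7.42/0.00401 = 1852 d.
K_eq = L / Σ(b_i/K_i) = 38.03 / 1852 = 0.02053 m/day.

0.0205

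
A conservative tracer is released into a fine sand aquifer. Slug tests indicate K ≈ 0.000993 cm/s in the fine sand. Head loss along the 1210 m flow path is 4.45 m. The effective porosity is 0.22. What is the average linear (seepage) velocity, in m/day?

0.0143

Convert K: 0.000993 cm/s × 864 = 0.8580 m/day.
Hydraulic gradient i = Δh / L = 4.45 / 1210 = 0.003678.
Darcy flux q = K · i = 0.8580 × 0.003678 = 0.003155 m/day.
Seepage velocity v = q / n_e = 0.003155 / 0.22 = 0.01434 m/day.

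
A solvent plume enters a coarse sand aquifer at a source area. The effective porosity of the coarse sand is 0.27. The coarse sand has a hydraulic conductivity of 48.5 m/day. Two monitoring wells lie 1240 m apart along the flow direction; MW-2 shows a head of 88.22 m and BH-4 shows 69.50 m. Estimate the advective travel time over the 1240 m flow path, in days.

457

Hydraulic gradient i = (88.22 − 69.50) / 1240 = 18.72 / 1240 = 0.01510.
Darcy flux q = K · i = 48.50 × 0.01510 = 0.7322 m/day.
Seepage velocity v = q / n_e = 0.7322 / 0.27 = 2.712 m/day.
Travel time t = L / v = 1240 / 2.712 = 457.3 days.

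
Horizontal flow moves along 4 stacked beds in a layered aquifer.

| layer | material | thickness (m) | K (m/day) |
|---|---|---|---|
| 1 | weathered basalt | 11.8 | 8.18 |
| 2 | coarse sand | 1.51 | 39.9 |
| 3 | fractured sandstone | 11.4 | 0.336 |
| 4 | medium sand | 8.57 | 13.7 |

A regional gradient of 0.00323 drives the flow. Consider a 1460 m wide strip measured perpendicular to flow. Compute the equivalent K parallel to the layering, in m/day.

Flow is parallel to layering, so each bed carries its own Darcy discharge and the transmissivities add.
Σ(K_i·b_i) = 8.18×11.8 + 39.9×1.51 + 0.336×11.4 + 13.7×8.57 = 278.0 m²/day.
Total thickness b = 33.28 m, so K_eq = Σ(K_i·b_i)/b = 8.354 m/day.

8.35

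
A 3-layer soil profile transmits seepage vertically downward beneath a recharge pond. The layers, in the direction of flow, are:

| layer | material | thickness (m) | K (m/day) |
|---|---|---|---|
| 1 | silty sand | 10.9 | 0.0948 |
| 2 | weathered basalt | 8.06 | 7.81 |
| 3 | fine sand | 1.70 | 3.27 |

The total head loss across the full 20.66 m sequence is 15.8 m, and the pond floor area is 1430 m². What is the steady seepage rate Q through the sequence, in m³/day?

Flow is perpendicular to layering, so the layers act in series and the equivalent K is the thickness-weighted harmonic mean.
Total thickness L = 10.9 + 8.06 + 1.70 = 20.66 m.
Σ(b_i/K_i) = 10.9/0.0948 + 8.06/7.81 + 1.70/3.27 = 116.5 d.
K_eq = L / Σ(b_i/K_i) = 20.66 / 116.5 = 0.1773 m/day.
Q = K_eq · A · (Δh/L) = 0.1773 × 1430 × (15.8/20.66) = 193.9 m³/day.

194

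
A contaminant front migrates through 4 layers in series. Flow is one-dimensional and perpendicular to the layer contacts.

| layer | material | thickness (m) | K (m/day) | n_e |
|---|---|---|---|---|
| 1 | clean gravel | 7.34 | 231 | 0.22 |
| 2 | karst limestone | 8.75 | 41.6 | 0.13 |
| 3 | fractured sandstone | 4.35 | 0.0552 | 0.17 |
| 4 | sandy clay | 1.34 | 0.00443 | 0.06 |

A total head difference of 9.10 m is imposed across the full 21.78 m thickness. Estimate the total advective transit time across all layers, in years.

0.410

With flow normal to the layers, continuity requires the same specific discharge q through every layer.
Σ(b_i/K_i) = 7.34/231 + 8.75/41.6 + 4.35/0.0552 + 1.34/0.00443 = 381.5 d.
q = Δh / Σ(b_i/K_i) = 9.10 / 381.5 = 0.02385 m/day.
In each layer the seepage velocity is v_i = q/n_i, so the layer transit time is t_i = b_i·n_i / q:
  layer 1 (clean gravel): t_1 = 7.34 × 0.22 / 0.02385 = 67.70 d
  layer 2 (karst limestone): t_2 = 8.75 × 0.13 / 0.02385 = 47.69 d
  layer 3 (fractured sandstone): t_3 = 4.35 × 0.17 / 0.02385 = 31.00 d
  layer 4 (sandy clay): t_4 = 1.34 × 0.06 / 0.02385 = 3.371 d
Total t = Σ t_i = 149.8 days = 0.4100 years.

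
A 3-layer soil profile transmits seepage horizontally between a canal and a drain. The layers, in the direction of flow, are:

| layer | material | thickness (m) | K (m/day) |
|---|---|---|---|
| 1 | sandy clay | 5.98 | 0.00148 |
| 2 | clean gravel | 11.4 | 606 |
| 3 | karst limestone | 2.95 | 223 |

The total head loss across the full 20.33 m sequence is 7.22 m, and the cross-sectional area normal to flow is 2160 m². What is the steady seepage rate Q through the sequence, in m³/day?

3.86

Flow is perpendicular to layering, so the layers act in series and the equivalent K is the thickness-weighted harmonic mean.
Total thickness L = 5.98 + 11.4 + 2.95 = 20.33 m.
Σ(b_i/K_i) = 5.98/0.00148 + 11.4/606 + 2.95/223 = 4041 d.
K_eq = L / Σ(b_i/K_i) = 20.33 / 4041 = 0.005031 m/day.
Q = K_eq · A · (Δh/L) = 0.005031 × 2160 × (7.22/20.33) = 3.860 m³/day.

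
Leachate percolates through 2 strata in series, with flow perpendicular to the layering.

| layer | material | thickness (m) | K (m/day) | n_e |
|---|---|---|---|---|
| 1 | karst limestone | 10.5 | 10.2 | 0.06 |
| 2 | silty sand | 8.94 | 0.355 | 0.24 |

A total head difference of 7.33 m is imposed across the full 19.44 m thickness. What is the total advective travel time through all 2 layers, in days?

9.93

With flow normal to the layers, continuity requires the same specific discharge q through every layer.
Σ(b_i/K_i) = 10.5/10.2 + 8.94/0.355 = 26.21 d.
q = Δh / Σ(b_i/K_i) = 7.33 / 26.21 = 0.2796 m/day.
In each layer the seepage velocity is v_i = q/n_i, so the layer transit time is t_i = b_i·n_i / q:
  layer 1 (karst limestone): t_1 = 10.5 × 0.06 / 0.2796 = 2.253 d
  layer 2 (silty sand): t_2 = 8.94 × 0.24 / 0.2796 = 7.673 d
Total t = Σ t_i = 9.926 days.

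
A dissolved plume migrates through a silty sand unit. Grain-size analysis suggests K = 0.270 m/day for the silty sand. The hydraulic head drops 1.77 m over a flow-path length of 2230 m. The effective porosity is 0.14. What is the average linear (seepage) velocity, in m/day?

Hydraulic gradient i = Δh / L = 1.77 / 2230 = 0.0007937.
Darcy flux q = K · i = 0.2700 × 0.0007937 = 0.0002143 m/day.
Seepage velocity v = q / n_e = 0.0002143 / 0.14 = 0.001531 m/day.

0.00153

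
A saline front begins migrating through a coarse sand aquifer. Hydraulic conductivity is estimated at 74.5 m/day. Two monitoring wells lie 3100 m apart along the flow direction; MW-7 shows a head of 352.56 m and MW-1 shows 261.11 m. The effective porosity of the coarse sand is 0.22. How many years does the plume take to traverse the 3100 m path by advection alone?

0.850

Hydraulic gradient i = (352.56 − 261.11) / 3100 = 91.45 / 3100 = 0.02950.
Darcy flux q = K · i = 74.50 × 0.02950 = 2.198 m/day.
Seepage velocity v = q / n_e = 2.198 / 0.22 = 9.990 m/day.
Travel time t = L / v = 3100 / 9.990 = 310.3 days = 0.8496 years.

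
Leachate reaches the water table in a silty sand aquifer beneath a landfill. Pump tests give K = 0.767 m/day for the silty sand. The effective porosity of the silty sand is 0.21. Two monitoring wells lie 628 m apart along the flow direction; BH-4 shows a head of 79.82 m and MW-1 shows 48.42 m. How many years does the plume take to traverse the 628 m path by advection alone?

Hydraulic gradient i = (79.82 − 48.42) / 628 = 31.4 / 628 = 0.05000.
Darcy flux q = K · i = 0.7670 × 0.05000 = 0.03835 m/day.
Seepage velocity v = q / n_e = 0.03835 / 0.21 = 0.1826 m/day.
Travel time t = L / v = 628 / 0.1826 = 3439 days = 9.415 years.

9.42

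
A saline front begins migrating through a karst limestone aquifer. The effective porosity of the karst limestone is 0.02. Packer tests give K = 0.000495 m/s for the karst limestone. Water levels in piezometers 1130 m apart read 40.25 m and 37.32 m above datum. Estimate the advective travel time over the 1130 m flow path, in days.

204

Convert K: 0.000495 m/s × 86400 = 42.77 m/day.
Hydraulic gradient i = (40.25 − 37.32) / 1130 = 2.93 / 1130 = 0.002593.
Darcy flux q = K · i = 42.77 × 0.002593 = 0.1109 m/day.
Seepage velocity v = q / n_e = 0.1109 / 0.02 = 5.545 m/day.
Travel time t = L / v = 1130 / 5.545 = 203.8 days.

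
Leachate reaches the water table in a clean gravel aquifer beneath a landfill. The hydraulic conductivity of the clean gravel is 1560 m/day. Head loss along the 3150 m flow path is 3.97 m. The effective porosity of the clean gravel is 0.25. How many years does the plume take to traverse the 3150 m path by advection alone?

1.10

Hydraulic gradient i = Δh / L = 3.97 / 3150 = 0.001260.
Darcy flux q = K · i = 1560 × 0.001260 = 1.966 m/day.
Seepage velocity v = q / n_e = 1.966 / 0.25 = 7.864 m/day.
Travel time t = L / v = 3150 / 7.864 = 400.5 days = 1.097 years.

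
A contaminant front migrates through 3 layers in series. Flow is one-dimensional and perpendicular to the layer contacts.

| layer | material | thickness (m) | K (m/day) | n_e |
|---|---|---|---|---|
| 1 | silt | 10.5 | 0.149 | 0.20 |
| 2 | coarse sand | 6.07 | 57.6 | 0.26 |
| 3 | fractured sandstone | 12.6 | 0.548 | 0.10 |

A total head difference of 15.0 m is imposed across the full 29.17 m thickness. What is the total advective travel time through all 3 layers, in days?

With flow normal to the layers, continuity requires the same specific discharge q through every layer.
Σ(b_i/K_i) = 10.5/0.149 + 6.07/57.6 + 12.6/0.548 = 93.57 d.
q = Δh / Σ(b_i/K_i) = 15.0 / 93.57 = 0.1603 m/day.
In each layer the seepage velocity is v_i = q/n_i, so the layer transit time is t_i = b_i·n_i / q:
  layer 1 (silt): t_1 = 10.5 × 0.20 / 0.1603 = 13.10 d
  layer 2 (coarse sand): t_2 = 6.07 × 0.26 / 0.1603 = 9.845 d
  layer 3 (fractured sandstone): t_3 = 12.6 × 0.10 / 0.1603 = 7.860 d
Total t = Σ t_i = 30.80 days.

30.8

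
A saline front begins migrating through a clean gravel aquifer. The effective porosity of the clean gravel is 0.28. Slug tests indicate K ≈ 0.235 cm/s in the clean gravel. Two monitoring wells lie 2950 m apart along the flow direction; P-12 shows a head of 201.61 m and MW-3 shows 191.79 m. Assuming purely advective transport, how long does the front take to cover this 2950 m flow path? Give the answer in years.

3.35

Convert K: 0.235 cm/s × 864 = 203.0 m/day.
Hydraulic gradient i = (201.61 − 191.79) / 2950 = 9.82 / 2950 = 0.003329.
Darcy flux q = K · i = 203.0 × 0.003329 = 0.6759 m/day.
Seepage velocity v = q / n_e = 0.6759 / 0.28 = 2.414 m/day.
Travel time t = L / v = 2950 / 2.414 = 1222 days = 3.346 years.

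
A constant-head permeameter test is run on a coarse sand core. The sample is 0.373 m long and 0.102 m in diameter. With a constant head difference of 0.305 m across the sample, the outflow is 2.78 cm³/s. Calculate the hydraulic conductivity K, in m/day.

35.9

Cross-sectional area A = π·(d/2)² = π × (0.102/2)² = 0.008171 m².
Convert discharge: 2.78 cm³/s = 2.780e-06 m³/s.
Darcy's law rearranged: K = Q·L / (A·Δh) = 2.780e-06 × 0.373 / (0.008171 × 0.305) = 0.0004161 m/s = 35.95 m/day.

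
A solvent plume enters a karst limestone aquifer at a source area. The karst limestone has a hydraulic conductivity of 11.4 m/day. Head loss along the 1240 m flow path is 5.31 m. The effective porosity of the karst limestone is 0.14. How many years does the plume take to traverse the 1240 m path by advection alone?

Hydraulic gradient i = Δh / L = 5.31 / 1240 = 0.004282.
Darcy flux q = K · i = 11.40 × 0.004282 = 0.04882 m/day.
Seepage velocity v = q / n_e = 0.04882 / 0.14 = 0.3487 m/day.
Travel time t = L / v = 1240 / 0.3487 = 3556 days = 9.736 years.

9.74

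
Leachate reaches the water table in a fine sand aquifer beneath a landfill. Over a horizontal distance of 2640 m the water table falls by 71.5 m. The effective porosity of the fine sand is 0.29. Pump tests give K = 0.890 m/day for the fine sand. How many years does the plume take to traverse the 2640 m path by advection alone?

Hydraulic gradient i = Δh / L = 71.5 / 2640 = 0.02708.
Darcy flux q = K · i = 0.8900 × 0.02708 = 0.02410 m/day.
Seepage velocity v = q / n_e = 0.02410 / 0.29 = 0.08312 m/day.
Travel time t = L / v = 2640 / 0.08312 = 31762 days = 86.96 years.

87.0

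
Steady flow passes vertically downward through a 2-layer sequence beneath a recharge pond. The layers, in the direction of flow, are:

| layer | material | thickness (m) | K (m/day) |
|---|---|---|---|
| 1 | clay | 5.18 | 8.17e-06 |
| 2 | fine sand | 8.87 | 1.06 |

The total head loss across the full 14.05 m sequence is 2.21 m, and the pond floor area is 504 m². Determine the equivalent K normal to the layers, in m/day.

2.22e-05

Flow is perpendicular to layering, so the layers act in series and the equivalent K is the thickness-weighted harmonic mean.
Total thickness L = 5.18 + 8.87 = 14.05 m.
Σ(b_i/K_i) = 5.18/8.17e-06 + 8.87/1.06 = 6.340e+05 d.
K_eq = L / Σ(b_i/K_i) = 14.05 / 6.340e+05 = 2.216e-05 m/day.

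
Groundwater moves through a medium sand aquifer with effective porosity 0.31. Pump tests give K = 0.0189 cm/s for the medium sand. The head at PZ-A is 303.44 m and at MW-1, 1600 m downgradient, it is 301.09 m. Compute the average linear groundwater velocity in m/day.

0.0774

Convert K: 0.0189 cm/s × 864 = 16.33 m/day.
Hydraulic gradient i = (303.44 − 301.09) / 1600 = 2.35 / 1600 = 0.001469.
Darcy flux q = K · i = 16.33 × 0.001469 = 0.02398 m/day.
Seepage velocity v = q / n_e = 0.02398 / 0.31 = 0.07737 m/day.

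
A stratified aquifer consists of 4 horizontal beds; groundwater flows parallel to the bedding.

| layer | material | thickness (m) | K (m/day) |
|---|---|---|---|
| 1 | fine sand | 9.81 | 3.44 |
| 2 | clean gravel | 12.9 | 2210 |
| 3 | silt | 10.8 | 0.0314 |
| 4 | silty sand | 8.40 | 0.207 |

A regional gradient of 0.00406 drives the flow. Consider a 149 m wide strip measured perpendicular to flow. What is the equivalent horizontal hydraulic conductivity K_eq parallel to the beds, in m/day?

681

Flow is parallel to layering, so each bed carries its own Darcy discharge and the transmissivities add.
Σ(K_i·b_i) = 3.44×9.81 + 2210×12.9 + 0.0314×10.8 + 0.207×8.40 = 28545 m²/day.
Total thickness b = 41.91 m, so K_eq = Σ(K_i·b_i)/b = 681.1 m/day.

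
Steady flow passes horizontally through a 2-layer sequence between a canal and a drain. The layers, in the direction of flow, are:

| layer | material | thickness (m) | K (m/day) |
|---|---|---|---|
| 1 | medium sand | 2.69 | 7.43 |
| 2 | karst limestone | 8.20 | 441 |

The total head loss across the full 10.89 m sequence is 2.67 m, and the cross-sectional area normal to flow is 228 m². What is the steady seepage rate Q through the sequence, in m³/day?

Flow is perpendicular to layering, so the layers act in series and the equivalent K is the thickness-weighted harmonic mean.
Total thickness L = 2.69 + 8.20 = 10.89 m.
Σ(b_i/K_i) = 2.69/7.43 + 8.20/441 = 0.3806 d.
K_eq = L / Σ(b_i/K_i) = 10.89 / 0.3806 = 28.61 m/day.
Q = K_eq · A · (Δh/L) = 28.61 × 228 × (2.67/10.89) = 1599 m³/day.

1600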